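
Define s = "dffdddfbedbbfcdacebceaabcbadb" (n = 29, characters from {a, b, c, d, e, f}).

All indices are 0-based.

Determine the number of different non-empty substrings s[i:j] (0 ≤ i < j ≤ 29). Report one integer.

407

rank | idx | suffix
   0 |  21 | aabcbadb
   1 |  22 | abcbadb
   2 |  15 | acebceaabcbadb
   3 |  26 | adb
   4 |  28 | b
   5 |  25 | badb
   6 |  10 | bbfcdacebceaabcbadb
   7 |  23 | bcbadb
   8 |  18 | bceaabcbadb
   9 |   7 | bedbbfcdacebceaabcbadb
  10 |  11 | bfcdacebceaabcbadb
  11 |  24 | cbadb
  12 |  13 | cdacebceaabcbadb
  13 |  19 | ceaabcbadb
  14 |  16 | cebceaabcbadb
  15 |  14 | dacebceaabcbadb
  16 |  27 | db
  17 |   9 | dbbfcdacebceaabcbadb
  18 |   3 | dddfbedbbfcdacebceaabcbadb
  19 |   4 | ddfbedbbfcdacebceaabcbadb
  20 |   5 | dfbedbbfcdacebceaabcbadb
  21 |   0 | dffdddfbedbbfcdacebceaabcbadb
  22 |  20 | eaabcbadb
  23 |  17 | ebceaabcbadb
  24 |   8 | edbbfcdacebceaabcbadb
  25 |   6 | fbedbbfcdacebceaabcbadb
  26 |  12 | fcdacebceaabcbadb
  27 |   2 | fdddfbedbbfcdacebceaabcbadb
  28 |   1 | ffdddfbedbbfcdacebceaabcbadb

SA = [21, 22, 15, 26, 28, 25, 10, 23, 18, 7, 11, 24, 13, 19, 16, 14, 27, 9, 3, 4, 5, 0, 20, 17, 8, 6, 12, 2, 1]
[i] adj suffixes → lcp
  [1] 21/22 → 1 ('a')
  [2] 22/15 → 1 ('a')
  [3] 15/26 → 1 ('a')
  [4] 26/28 → 0 ('')
  [5] 28/25 → 1 ('b')
  [6] 25/10 → 1 ('b')
  [7] 10/23 → 1 ('b')
  [8] 23/18 → 2 ('bc')
  [9] 18/7 → 1 ('b')
  [10] 7/11 → 1 ('b')
  [11] 11/24 → 0 ('')
  [12] 24/13 → 1 ('c')
  [13] 13/19 → 1 ('c')
  [14] 19/16 → 2 ('ce')
  [15] 16/14 → 0 ('')
  [16] 14/27 → 1 ('d')
  [17] 27/9 → 2 ('db')
  [18] 9/3 → 1 ('d')
  [19] 3/4 → 2 ('dd')
  [20] 4/5 → 1 ('d')
  [21] 5/0 → 2 ('df')
  [22] 0/20 → 0 ('')
  [23] 20/17 → 1 ('e')
  [24] 17/8 → 1 ('e')
  [25] 8/6 → 0 ('')
  [26] 6/12 → 1 ('f')
  [27] 12/2 → 1 ('f')
  [28] 2/1 → 1 ('f')

n(n+1)/2 = 29·30/2 = 435
Σ LCP = 0 + 1 + 1 + 1 + 0 + 1 + 1 + 1 + 2 + 1 + 1 + 0 + 1 + 1 + 2 + 0 + 1 + 2 + 1 + 2 + 1 + 2 + 0 + 1 + 1 + 0 + 1 + 1 + 1 = 28
distinct = 435 − 28 = 407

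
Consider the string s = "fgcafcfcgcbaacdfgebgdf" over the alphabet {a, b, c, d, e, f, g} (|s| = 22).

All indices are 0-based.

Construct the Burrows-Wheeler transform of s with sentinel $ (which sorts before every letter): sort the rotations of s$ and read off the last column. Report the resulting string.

fbacceggaffgcgdac$dfcbf

rank  rotation                 last
    0  $fgcafcfcgcbaacdfgebgdf  f
    1  aacdfgebgdf$fgcafcfcgcb  b
    2  acdfgebgdf$fgcafcfcgcba  a
    3  afcfcgcbaacdfgebgdf$fgc  c
    4  baacdfgebgdf$fgcafcfcgc  c
    5  bgdf$fgcafcfcgcbaacdfge  e
    6  cafcfcgcbaacdfgebgdf$fg  g
    7  cbaacdfgebgdf$fgcafcfcg  g
    8  cdfgebgdf$fgcafcfcgcbaa  a
    9  cfcgcbaacdfgebgdf$fgcaf  f
   10  cgcbaacdfgebgdf$fgcafcf  f
   11  df$fgcafcfcgcbaacdfgebg  g
   12  dfgebgdf$fgcafcfcgcbaac  c
   13  ebgdf$fgcafcfcgcbaacdfg  g
   14  f$fgcafcfcgcbaacdfgebgd  d
   15  fcfcgcbaacdfgebgdf$fgca  a
   16  fcgcbaacdfgebgdf$fgcafc  c
   17  fgcafcfcgcbaacdfgebgdf$  $
   18  fgebgdf$fgcafcfcgcbaacd  d
   19  gcafcfcgcbaacdfgebgdf$f  f
   20  gcbaacdfgebgdf$fgcafcfc  c
   21  gdf$fgcafcfcgcbaacdfgeb  b
   22  gebgdf$fgcafcfcgcbaacdf  f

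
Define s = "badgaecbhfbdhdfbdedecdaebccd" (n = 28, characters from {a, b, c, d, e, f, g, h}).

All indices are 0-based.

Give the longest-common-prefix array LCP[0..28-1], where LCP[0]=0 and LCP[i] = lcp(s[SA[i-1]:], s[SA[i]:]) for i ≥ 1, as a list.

[0, 1, 2, 0, 1, 1, 2, 1, 0, 1, 1, 2, 0, 1, 1, 2, 1, 1, 1, 0, 1, 2, 1, 0, 3, 0, 0, 1]

rank | idx | suffix
   0 |   1 | adgaecbhfbdhdfbdedecdaebccd
   1 |  22 | aebccd
   2 |   4 | aecbhfbdhdfbdedecdaebccd
   3 |   0 | badgaecbhfbdhdfbdedecdaebccd
   4 |  24 | bccd
   5 |  15 | bdedecdaebccd
   6 |  10 | bdhdfbdedecdaebccd
   7 |   7 | bhfbdhdfbdedecdaebccd
   8 |   6 | cbhfbdhdfbdedecdaebccd
   9 |  25 | ccd
  10 |  26 | cd
  11 |  20 | cdaebccd
  12 |  27 | d
  13 |  21 | daebccd
  14 |  18 | decdaebccd
  15 |  16 | dedecdaebccd
  16 |  13 | dfbdedecdaebccd
  17 |   2 | dgaecbhfbdhdfbdedecdaebccd
  18 |  11 | dhdfbdedecdaebccd
  19 |  23 | ebccd
  20 |   5 | ecbhfbdhdfbdedecdaebccd
  21 |  19 | ecdaebccd
  22 |  17 | edecdaebccd
  23 |  14 | fbdedecdaebccd
  24 |   9 | fbdhdfbdedecdaebccd
  25 |   3 | gaecbhfbdhdfbdedecdaebccd
  26 |  12 | hdfbdedecdaebccd
  27 |   8 | hfbdhdfbdedecdaebccd

SA = [1, 22, 4, 0, 24, 15, 10, 7, 6, 25, 26, 20, 27, 21, 18, 16, 13, 2, 11, 23, 5, 19, 17, 14, 9, 3, 12, 8]
rank  pair      lcp
   1  s[1:],s[22:]  1  'a'
   2  s[22:],s[4:]  2  'ae'
   3  s[4:],s[0:]  0  ''
   4  s[0:],s[24:]  1  'b'
   5  s[24:],s[15:]  1  'b'
   6  s[15:],s[10:]  2  'bd'
   7  s[10:],s[7:]  1  'b'
   8  s[7:],s[6:]  0  ''
   9  s[6:],s[25:]  1  'c'
  10  s[25:],s[26:]  1  'c'
  11  s[26:],s[20:]  2  'cd'
  12  s[20:],s[27:]  0  ''
  13  s[27:],s[21:]  1  'd'
  14  s[21:],s[18:]  1  'd'
  15  s[18:],s[16:]  2  'de'
  16  s[16:],s[13:]  1  'd'
  17  s[13:],s[2:]  1  'd'
  18  s[2:],s[11:]  1  'd'
  19  s[11:],s[23:]  0  ''
  20  s[23:],s[5:]  1  'e'
  21  s[5:],s[19:]  2  'ec'
  22  s[19:],s[17:]  1  'e'
  23  s[17:],s[14:]  0  ''
  24  s[14:],s[9:]  3  'fbd'
  25  s[9:],s[3:]  0  ''
  26  s[3:],s[12:]  0  ''
  27  s[12:],s[8:]  1  'h'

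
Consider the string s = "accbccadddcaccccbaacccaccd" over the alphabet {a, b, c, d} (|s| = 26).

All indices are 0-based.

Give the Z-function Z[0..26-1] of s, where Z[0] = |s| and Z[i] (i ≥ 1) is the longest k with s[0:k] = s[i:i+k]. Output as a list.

[26, 0, 0, 0, 0, 0, 1, 0, 0, 0, 0, 3, 0, 0, 0, 0, 0, 1, 3, 0, 0, 0, 3, 0, 0, 0]

Z[0]=26
i=1: fresh scan; Z[1]=0
i=2: fresh scan; Z[2]=0
i=3: fresh scan; Z[3]=0
i=4: fresh scan; Z[4]=0
i=5: fresh scan; Z[5]=0
i=6: fresh scan; Z[6]=1 scan→box=[6,7)
i=7: fresh scan; Z[7]=0
i=8: fresh scan; Z[8]=0
i=9: fresh scan; Z[9]=0
i=10: fresh scan; Z[10]=0
i=11: fresh scan; Z[11]=3 scan→box=[11,14)
i=12: min(r-i=2, Z[1]=0)=0; Z[12]=0
i=13: min(r-i=1, Z[2]=0)=0; Z[13]=0
i=14: fresh scan; Z[14]=0
i=15: fresh scan; Z[15]=0
i=16: fresh scan; Z[16]=0
i=17: fresh scan; Z[17]=1 scan→box=[17,18)
i=18: fresh scan; Z[18]=3 scan→box=[18,21)
i=19: min(r-i=2, Z[1]=0)=0; Z[19]=0
i=20: min(r-i=1, Z[2]=0)=0; Z[20]=0
i=21: fresh scan; Z[21]=0
i=22: fresh scan; Z[22]=3 scan→box=[22,25)
i=23: min(r-i=2, Z[1]=0)=0; Z[23]=0
i=24: min(r-i=1, Z[2]=0)=0; Z[24]=0
i=25: fresh scan; Z[25]=0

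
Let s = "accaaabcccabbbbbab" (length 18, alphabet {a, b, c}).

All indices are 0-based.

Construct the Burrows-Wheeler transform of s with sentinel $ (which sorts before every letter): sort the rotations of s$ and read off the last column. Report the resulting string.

rank  rotation             last
    0  $accaaabcccabbbbbab  b
    1  aaabcccabbbbbab$acc  c
    2  aabcccabbbbbab$acca  a
    3  ab$accaaabcccabbbbb  b
    4  abbbbbab$accaaabccc  c
    5  abcccabbbbbab$accaa  a
    6  accaaabcccabbbbbab$  $
    7  b$accaaabcccabbbbba  a
    8  bab$accaaabcccabbbb  b
    9  bbab$accaaabcccabbb  b
   10  bbbab$accaaabcccabb  b
   11  bbbbab$accaaabcccab  b
   12  bbbbbab$accaaabccca  a
   13  bcccabbbbbab$accaaa  a
   14  caaabcccabbbbbab$ac  c
   15  cabbbbbab$accaaabcc  c
   16  ccaaabcccabbbbbab$a  a
   17  ccabbbbbab$accaaabc  c
   18  cccabbbbbab$accaaab  b

bcabca$abbbbaaccacb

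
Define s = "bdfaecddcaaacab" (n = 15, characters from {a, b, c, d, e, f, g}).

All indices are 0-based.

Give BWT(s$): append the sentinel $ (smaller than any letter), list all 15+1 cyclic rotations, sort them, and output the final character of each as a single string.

rank  rotation          last
    0  $bdfaecddcaaacab  b
    1  aaacab$bdfaecddc  c
    2  aacab$bdfaecddca  a
    3  ab$bdfaecddcaaac  c
    4  acab$bdfaecddcaa  a
    5  aecddcaaacab$bdf  f
    6  b$bdfaecddcaaaca  a
    7  bdfaecddcaaacab$  $
    8  caaacab$bdfaecdd  d
    9  cab$bdfaecddcaaa  a
   10  cddcaaacab$bdfae  e
   11  dcaaacab$bdfaecd  d
   12  ddcaaacab$bdfaec  c
   13  dfaecddcaaacab$b  b
   14  ecddcaaacab$bdfa  a
   15  faecddcaaacab$bd  d

bcacafa$daedcbad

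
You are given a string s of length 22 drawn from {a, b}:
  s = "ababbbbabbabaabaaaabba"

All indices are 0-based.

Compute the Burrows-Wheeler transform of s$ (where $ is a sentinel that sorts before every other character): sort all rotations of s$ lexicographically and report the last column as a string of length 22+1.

rank  rotation                 last
    0  $ababbbbabbabaabaaaabba  a
    1  a$ababbbbabbabaabaaaabb  b
    2  aaaabba$ababbbbabbabaab  b
    3  aaabba$ababbbbabbabaaba  a
    4  aabaaaabba$ababbbbabbab  b
    5  aabba$ababbbbabbabaabaa  a
    6  abaaaabba$ababbbbabbaba  a
    7  abaabaaaabba$ababbbbabb  b
    8  ababbbbabbabaabaaaabba$  $
    9  abba$ababbbbabbabaabaaa  a
   10  abbabaabaaaabba$ababbbb  b
   11  abbbbabbabaabaaaabba$ab  b
   12  ba$ababbbbabbabaabaaaab  b
   13  baaaabba$ababbbbabbabaa  a
   14  baabaaaabba$ababbbbabba  a
   15  babaabaaaabba$ababbbbab  b
   16  babbabaabaaaabba$ababbb  b
   17  babbbbabbabaabaaaabba$a  a
   18  bba$ababbbbabbabaabaaaa  a
   19  bbabaabaaaabba$ababbbba  a
   20  bbabbabaabaaaabba$ababb  b
   21  bbbabbabaabaaaabba$abab  b
   22  bbbbabbabaabaaaabba$aba  a

abbabaab$abbbaabbaaabba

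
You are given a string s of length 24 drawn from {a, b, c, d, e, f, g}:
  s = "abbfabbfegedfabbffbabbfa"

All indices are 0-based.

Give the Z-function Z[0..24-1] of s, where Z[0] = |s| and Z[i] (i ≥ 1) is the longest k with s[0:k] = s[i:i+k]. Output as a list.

[24, 0, 0, 0, 4, 0, 0, 0, 0, 0, 0, 0, 0, 4, 0, 0, 0, 0, 0, 5, 0, 0, 0, 1]

Z[0]=24
i=1: outside box; Z[1]=0
i=2: outside box; Z[2]=0
i=3: outside box; Z[3]=0
i=4: outside box; Z[4]=4 extend→box=[4,8)
i=5: min(r-i=3, Z[1]=0)=0; Z[5]=0
i=6: min(r-i=2, Z[2]=0)=0; Z[6]=0
i=7: min(r-i=1, Z[3]=0)=0; Z[7]=0
i=8: outside box; Z[8]=0
i=9: outside box; Z[9]=0
i=10: outside box; Z[10]=0
i=11: outside box; Z[11]=0
i=12: outside box; Z[12]=0
i=13: outside box; Z[13]=4 extend→box=[13,17)
i=14: min(r-i=3, Z[1]=0)=0; Z[14]=0
i=15: min(r-i=2, Z[2]=0)=0; Z[15]=0
i=16: min(r-i=1, Z[3]=0)=0; Z[16]=0
i=17: outside box; Z[17]=0
i=18: outside box; Z[18]=0
i=19: outside box; Z[19]=5 extend→box=[19,24)
i=20: min(r-i=4, Z[1]=0)=0; Z[20]=0
i=21: min(r-i=3, Z[2]=0)=0; Z[21]=0
i=22: min(r-i=2, Z[3]=0)=0; Z[22]=0
i=23: min(r-i=1, Z[4]=4)=1; Z[23]=1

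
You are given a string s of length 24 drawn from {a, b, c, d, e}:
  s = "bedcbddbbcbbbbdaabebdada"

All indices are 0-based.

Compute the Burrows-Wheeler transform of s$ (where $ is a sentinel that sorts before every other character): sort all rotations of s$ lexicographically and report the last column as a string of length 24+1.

rank  rotation                   last
    0  $bedcbddbbcbbbbdaabebdada  a
    1  a$bedcbddbbcbbbbdaabebdad  d
    2  aabebdada$bedcbddbbcbbbbd  d
    3  abebdada$bedcbddbbcbbbbda  a
    4  ada$bedcbddbbcbbbbdaabebd  d
    5  bbbbdaabebdada$bedcbddbbc  c
    6  bbbdaabebdada$bedcbddbbcb  b
    7  bbcbbbbdaabebdada$bedcbdd  d
    8  bbdaabebdada$bedcbddbbcbb  b
    9  bcbbbbdaabebdada$bedcbddb  b
   10  bdaabebdada$bedcbddbbcbbb  b
   11  bdada$bedcbddbbcbbbbdaabe  e
   12  bddbbcbbbbdaabebdada$bedc  c
   13  bebdada$bedcbddbbcbbbbdaa  a
   14  bedcbddbbcbbbbdaabebdada$  $
   15  cbbbbdaabebdada$bedcbddbb  b
   16  cbddbbcbbbbdaabebdada$bed  d
   17  da$bedcbddbbcbbbbdaabebda  a
   18  daabebdada$bedcbddbbcbbbb  b
   19  dada$bedcbddbbcbbbbdaabeb  b
   20  dbbcbbbbdaabebdada$bedcbd  d
   21  dcbddbbcbbbbdaabebdada$be  e
   22  ddbbcbbbbdaabebdada$bedcb  b
   23  ebdada$bedcbddbbcbbbbdaab  b
   24  edcbddbbcbbbbdaabebdada$b  b

addadcbdbbbeca$bdabbdebbb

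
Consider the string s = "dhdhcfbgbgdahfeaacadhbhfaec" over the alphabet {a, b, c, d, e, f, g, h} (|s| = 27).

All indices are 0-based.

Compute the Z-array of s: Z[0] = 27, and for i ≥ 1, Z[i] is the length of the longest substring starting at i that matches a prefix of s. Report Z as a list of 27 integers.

[27, 0, 2, 0, 0, 0, 0, 0, 0, 0, 1, 0, 0, 0, 0, 0, 0, 0, 0, 2, 0, 0, 0, 0, 0, 0, 0]

Z[0]=27
i=1: i≥r, start 0; Z[1]=0
i=2: i≥r, start 0; Z[2]=2 grow→box=[2,4)
i=3: min(r-i=1, Z[1]=0)=0; Z[3]=0
i=4: i≥r, start 0; Z[4]=0
i=5: i≥r, start 0; Z[5]=0
i=6: i≥r, start 0; Z[6]=0
i=7: i≥r, start 0; Z[7]=0
i=8: i≥r, start 0; Z[8]=0
i=9: i≥r, start 0; Z[9]=0
i=10: i≥r, start 0; Z[10]=1 grow→box=[10,11)
i=11: i≥r, start 0; Z[11]=0
i=12: i≥r, start 0; Z[12]=0
i=13: i≥r, start 0; Z[13]=0
i=14: i≥r, start 0; Z[14]=0
i=15: i≥r, start 0; Z[15]=0
i=16: i≥r, start 0; Z[16]=0
i=17: i≥r, start 0; Z[17]=0
i=18: i≥r, start 0; Z[18]=0
i=19: i≥r, start 0; Z[19]=2 grow→box=[19,21)
i=20: min(r-i=1, Z[1]=0)=0; Z[20]=0
i=21: i≥r, start 0; Z[21]=0
i=22: i≥r, start 0; Z[22]=0
i=23: i≥r, start 0; Z[23]=0
i=24: i≥r, start 0; Z[24]=0
i=25: i≥r, start 0; Z[25]=0
i=26: i≥r, start 0; Z[26]=0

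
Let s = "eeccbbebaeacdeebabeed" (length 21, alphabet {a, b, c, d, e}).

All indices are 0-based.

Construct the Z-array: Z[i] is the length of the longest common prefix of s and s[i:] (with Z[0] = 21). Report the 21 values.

Z[0]=21
i=1: i≥r, start 0; Z[1]=1 extend→box=[1,2)
i=2: i≥r, start 0; Z[2]=0
i=3: i≥r, start 0; Z[3]=0
i=4: i≥r, start 0; Z[4]=0
i=5: i≥r, start 0; Z[5]=0
i=6: i≥r, start 0; Z[6]=1 extend→box=[6,7)
i=7: i≥r, start 0; Z[7]=0
i=8: i≥r, start 0; Z[8]=0
i=9: i≥r, start 0; Z[9]=1 extend→box=[9,10)
i=10: i≥r, start 0; Z[10]=0
i=11: i≥r, start 0; Z[11]=0
i=12: i≥r, start 0; Z[12]=0
i=13: i≥r, start 0; Z[13]=2 extend→box=[13,15)
i=14: min(r-i=1, Z[1]=1)=1; Z[14]=1
i=15: i≥r, start 0; Z[15]=0
i=16: i≥r, start 0; Z[16]=0
i=17: i≥r, start 0; Z[17]=0
i=18: i≥r, start 0; Z[18]=2 extend→box=[18,20)
i=19: min(r-i=1, Z[1]=1)=1; Z[19]=1
i=20: i≥r, start 0; Z[20]=0

[21, 1, 0, 0, 0, 0, 1, 0, 0, 1, 0, 0, 0, 2, 1, 0, 0, 0, 2, 1, 0]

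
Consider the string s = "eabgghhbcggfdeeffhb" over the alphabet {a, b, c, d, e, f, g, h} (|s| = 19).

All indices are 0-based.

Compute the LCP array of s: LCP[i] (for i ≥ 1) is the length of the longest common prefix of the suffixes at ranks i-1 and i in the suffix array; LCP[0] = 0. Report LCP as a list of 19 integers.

[0, 0, 1, 1, 0, 0, 0, 1, 1, 0, 1, 1, 0, 1, 2, 1, 0, 2, 1]

rank | idx | suffix
   0 |   1 | abgghhbcggfdeeffhb
   1 |  18 | b
   2 |   7 | bcggfdeeffhb
   3 |   2 | bgghhbcggfdeeffhb
   4 |   8 | cggfdeeffhb
   5 |  12 | deeffhb
   6 |   0 | eabgghhbcggfdeeffhb
   7 |  13 | eeffhb
   8 |  14 | effhb
   9 |  11 | fdeeffhb
  10 |  15 | ffhb
  11 |  16 | fhb
  12 |  10 | gfdeeffhb
  13 |   9 | ggfdeeffhb
  14 |   3 | gghhbcggfdeeffhb
  15 |   4 | ghhbcggfdeeffhb
  16 |  17 | hb
  17 |   6 | hbcggfdeeffhb
  18 |   5 | hhbcggfdeeffhb

SA = [1, 18, 7, 2, 8, 12, 0, 13, 14, 11, 15, 16, 10, 9, 3, 4, 17, 6, 5]
rank  pair      lcp
   1  s[1:],s[18:]  0  ''
   2  s[18:],s[7:]  1  'b'
   3  s[7:],s[2:]  1  'b'
   4  s[2:],s[8:]  0  ''
   5  s[8:],s[12:]  0  ''
   6  s[12:],s[0:]  0  ''
   7  s[0:],s[13:]  1  'e'
   8  s[13:],s[14:]  1  'e'
   9  s[14:],s[11:]  0  ''
  10  s[11:],s[15:]  1  'f'
  11  s[15:],s[16:]  1  'f'
  12  s[16:],s[10:]  0  ''
  13  s[10:],s[9:]  1  'g'
  14  s[9:],s[3:]  2  'gg'
  15  s[3:],s[4:]  1  'g'
  16  s[4:],s[17:]  0  ''
  17  s[17:],s[6:]  2  'hb'
  18  s[6:],s[5:]  1  'h'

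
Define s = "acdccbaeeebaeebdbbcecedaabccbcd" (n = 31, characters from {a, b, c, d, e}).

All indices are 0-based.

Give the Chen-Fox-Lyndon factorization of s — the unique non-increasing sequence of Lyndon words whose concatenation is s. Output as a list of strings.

["acdccbaeeebaeebdbbceced", "aabccbcd"]

emit factor 1: 'acdccbaeeebaeebdbbceced' (i=0, period=23)
emit factor 2: 'aabccbcd' (i=23, period=8)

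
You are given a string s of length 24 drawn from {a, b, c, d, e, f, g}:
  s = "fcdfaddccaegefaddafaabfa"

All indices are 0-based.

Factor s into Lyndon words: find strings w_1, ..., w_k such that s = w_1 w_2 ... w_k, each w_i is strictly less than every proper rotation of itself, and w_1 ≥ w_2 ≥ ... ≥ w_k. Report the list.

["f", "cdf", "addccaegef", "addaf", "aabf", "a"]

emit factor 1: 'f' (i=0, period=1)
emit factor 2: 'cdf' (i=1, period=3)
emit factor 3: 'addccaegef' (i=4, period=10)
emit factor 4: 'addaf' (i=14, period=5)
emit factor 5: 'aabf' (i=19, period=4)
emit factor 6: 'a' (i=23, period=1)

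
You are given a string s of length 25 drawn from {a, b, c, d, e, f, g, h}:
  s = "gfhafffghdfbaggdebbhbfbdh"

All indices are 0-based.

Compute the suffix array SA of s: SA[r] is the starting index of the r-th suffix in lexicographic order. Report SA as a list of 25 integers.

[3, 12, 11, 17, 22, 20, 18, 15, 9, 23, 16, 10, 21, 4, 5, 6, 1, 14, 0, 13, 7, 24, 2, 19, 8]

sorted suffixes:
  #0 SA[0]=3  'afffghdfbaggdebbhbfbdh'
  #1 SA[1]=12  'aggdebbhbfbdh'
  #2 SA[2]=11  'baggdebbhbfbdh'
  #3 SA[3]=17  'bbhbfbdh'
  #4 SA[4]=22  'bdh'
  #5 SA[5]=20  'bfbdh'
  #6 SA[6]=18  'bhbfbdh'
  #7 SA[7]=15  'debbhbfbdh'
  #8 SA[8]=9  'dfbaggdebbhbfbdh'
  #9 SA[9]=23  'dh'
  #10 SA[10]=16  'ebbhbfbdh'
  #11 SA[11]=10  'fbaggdebbhbfbdh'
  #12 SA[12]=21  'fbdh'
  #13 SA[13]=4  'fffghdfbaggdebbhbfbdh'
  #14 SA[14]=5  'ffghdfbaggdebbhbfbdh'
  #15 SA[15]=6  'fghdfbaggdebbhbfbdh'
  #16 SA[16]=1  'fhafffghdfbaggdebbhbfbdh'
  #17 SA[17]=14  'gdebbhbfbdh'
  #18 SA[18]=0  'gfhafffghdfbaggdebbhbfbdh'
  #19 SA[19]=13  'ggdebbhbfbdh'
  #20 SA[20]=7  'ghdfbaggdebbhbfbdh'
  #21 SA[21]=24  'h'
  #22 SA[22]=2  'hafffghdfbaggdebbhbfbdh'
  #23 SA[23]=19  'hbfbdh'
  #24 SA[24]=8  'hdfbaggdebbhbfbdh'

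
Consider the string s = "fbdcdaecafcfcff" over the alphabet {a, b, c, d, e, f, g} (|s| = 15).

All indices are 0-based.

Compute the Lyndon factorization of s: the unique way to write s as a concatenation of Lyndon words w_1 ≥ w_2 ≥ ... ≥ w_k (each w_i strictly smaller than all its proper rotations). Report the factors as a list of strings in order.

emit factor 1: 'f' (i=0, period=1)
emit factor 2: 'bdcd' (i=1, period=4)
emit factor 3: 'aecafcfcff' (i=5, period=10)

["f", "bdcd", "aecafcfcff"]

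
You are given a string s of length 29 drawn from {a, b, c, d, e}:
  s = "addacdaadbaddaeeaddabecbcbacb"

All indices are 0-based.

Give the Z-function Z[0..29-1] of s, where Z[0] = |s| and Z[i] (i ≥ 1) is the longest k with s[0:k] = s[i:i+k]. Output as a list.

Z[0]=29
i=1: i≥r, start 0; Z[1]=0
i=2: i≥r, start 0; Z[2]=0
i=3: i≥r, start 0; Z[3]=1 extend→box=[3,4)
i=4: i≥r, start 0; Z[4]=0
i=5: i≥r, start 0; Z[5]=0
i=6: i≥r, start 0; Z[6]=1 extend→box=[6,7)
i=7: i≥r, start 0; Z[7]=2 extend→box=[7,9)
i=8: min(r-i=1, Z[1]=0)=0; Z[8]=0
i=9: i≥r, start 0; Z[9]=0
i=10: i≥r, start 0; Z[10]=4 extend→box=[10,14)
i=11: min(r-i=3, Z[1]=0)=0; Z[11]=0
i=12: min(r-i=2, Z[2]=0)=0; Z[12]=0
i=13: min(r-i=1, Z[3]=1)=1; Z[13]=1
i=14: i≥r, start 0; Z[14]=0
i=15: i≥r, start 0; Z[15]=0
i=16: i≥r, start 0; Z[16]=4 extend→box=[16,20)
i=17: min(r-i=3, Z[1]=0)=0; Z[17]=0
i=18: min(r-i=2, Z[2]=0)=0; Z[18]=0
i=19: min(r-i=1, Z[3]=1)=1; Z[19]=1
i=20: i≥r, start 0; Z[20]=0
i=21: i≥r, start 0; Z[21]=0
i=22: i≥r, start 0; Z[22]=0
i=23: i≥r, start 0; Z[23]=0
i=24: i≥r, start 0; Z[24]=0
i=25: i≥r, start 0; Z[25]=0
i=26: i≥r, start 0; Z[26]=1 extend→box=[26,27)
i=27: i≥r, start 0; Z[27]=0
i=28: i≥r, start 0; Z[28]=0

[29, 0, 0, 1, 0, 0, 1, 2, 0, 0, 4, 0, 0, 1, 0, 0, 4, 0, 0, 1, 0, 0, 0, 0, 0, 0, 1, 0, 0]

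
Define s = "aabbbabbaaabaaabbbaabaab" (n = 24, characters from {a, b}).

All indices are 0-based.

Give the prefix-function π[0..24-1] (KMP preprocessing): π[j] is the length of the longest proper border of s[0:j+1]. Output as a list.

π[0] = 0
j=1 s[j]='a': π[1]=1 (border 'a')
j=2 s[j]='b': k: 1→0; π[2]=0 (border '')
j=3 s[j]='b': π[3]=0 (border '')
j=4 s[j]='b': π[4]=0 (border '')
j=5 s[j]='a': π[5]=1 (border 'a')
j=6 s[j]='b': k: 1→0; π[6]=0 (border '')
j=7 s[j]='b': π[7]=0 (border '')
j=8 s[j]='a': π[8]=1 (border 'a')
j=9 s[j]='a': π[9]=2 (border 'aa')
j=10 s[j]='a': k: 2→1; π[10]=2 (border 'aa')
j=11 s[j]='b': π[11]=3 (border 'aab')
j=12 s[j]='a': k: 3→0; π[12]=1 (border 'a')
j=13 s[j]='a': π[13]=2 (border 'aa')
j=14 s[j]='a': k: 2→1; π[14]=2 (border 'aa')
j=15 s[j]='b': π[15]=3 (border 'aab')
j=16 s[j]='b': π[16]=4 (border 'aabb')
j=17 s[j]='b': π[17]=5 (border 'aabbb')
j=18 s[j]='a': π[18]=6 (border 'aabbba')
j=19 s[j]='a': k: 6→1; π[19]=2 (border 'aa')
j=20 s[j]='b': π[20]=3 (border 'aab')
j=21 s[j]='a': k: 3→0; π[21]=1 (border 'a')
j=22 s[j]='a': π[22]=2 (border 'aa')
j=23 s[j]='b': π[23]=3 (border 'aab')

[0, 1, 0, 0, 0, 1, 0, 0, 1, 2, 2, 3, 1, 2, 2, 3, 4, 5, 6, 2, 3, 1, 2, 3]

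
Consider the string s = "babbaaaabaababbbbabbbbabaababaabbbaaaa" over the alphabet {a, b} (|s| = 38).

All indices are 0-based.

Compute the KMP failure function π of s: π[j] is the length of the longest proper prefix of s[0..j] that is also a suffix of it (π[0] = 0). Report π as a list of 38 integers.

π[0] = 0
j=1 s[j]='a': π[1]=0 (border '')
j=2 s[j]='b': π[2]=1 (border 'b')
j=3 s[j]='b': k: 1→0; π[3]=1 (border 'b')
j=4 s[j]='a': π[4]=2 (border 'ba')
j=5 s[j]='a': k: 2→0; π[5]=0 (border '')
j=6 s[j]='a': π[6]=0 (border '')
j=7 s[j]='a': π[7]=0 (border '')
j=8 s[j]='b': π[8]=1 (border 'b')
j=9 s[j]='a': π[9]=2 (border 'ba')
j=10 s[j]='a': k: 2→0; π[10]=0 (border '')
j=11 s[j]='b': π[11]=1 (border 'b')
j=12 s[j]='a': π[12]=2 (border 'ba')
j=13 s[j]='b': π[13]=3 (border 'bab')
j=14 s[j]='b': π[14]=4 (border 'babb')
j=15 s[j]='b': k: 4→1→0; π[15]=1 (border 'b')
j=16 s[j]='b': k: 1→0; π[16]=1 (border 'b')
j=17 s[j]='a': π[17]=2 (border 'ba')
j=18 s[j]='b': π[18]=3 (border 'bab')
j=19 s[j]='b': π[19]=4 (border 'babb')
j=20 s[j]='b': k: 4→1→0; π[20]=1 (border 'b')
j=21 s[j]='b': k: 1→0; π[21]=1 (border 'b')
j=22 s[j]='a': π[22]=2 (border 'ba')
j=23 s[j]='b': π[23]=3 (border 'bab')
j=24 s[j]='a': k: 3→1; π[24]=2 (border 'ba')
j=25 s[j]='a': k: 2→0; π[25]=0 (border '')
j=26 s[j]='b': π[26]=1 (border 'b')
j=27 s[j]='a': π[27]=2 (border 'ba')
j=28 s[j]='b': π[28]=3 (border 'bab')
j=29 s[j]='a': k: 3→1; π[29]=2 (border 'ba')
j=30 s[j]='a': k: 2→0; π[30]=0 (border '')
j=31 s[j]='b': π[31]=1 (border 'b')
j=32 s[j]='b': k: 1→0; π[32]=1 (border 'b')
j=33 s[j]='b': k: 1→0; π[33]=1 (border 'b')
j=34 s[j]='a': π[34]=2 (border 'ba')
j=35 s[j]='a': k: 2→0; π[35]=0 (border '')
j=36 s[j]='a': π[36]=0 (border '')
j=37 s[j]='a': π[37]=0 (border '')

[0, 0, 1, 1, 2, 0, 0, 0, 1, 2, 0, 1, 2, 3, 4, 1, 1, 2, 3, 4, 1, 1, 2, 3, 2, 0, 1, 2, 3, 2, 0, 1, 1, 1, 2, 0, 0, 0]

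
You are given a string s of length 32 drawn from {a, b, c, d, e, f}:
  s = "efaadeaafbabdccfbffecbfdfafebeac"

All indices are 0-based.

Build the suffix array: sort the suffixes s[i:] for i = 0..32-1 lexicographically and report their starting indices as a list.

rank | idx | suffix
   0 |   2 | aadeaafbabdccfbffecbfdfafebeac
   1 |   6 | aafbabdccfbffecbfdfafebeac
   2 |  10 | abdccfbffecbfdfafebeac
   3 |  30 | ac
   4 |   3 | adeaafbabdccfbffecbfdfafebeac
   5 |   7 | afbabdccfbffecbfdfafebeac
   6 |  25 | afebeac
   7 |   9 | babdccfbffecbfdfafebeac
   8 |  11 | bdccfbffecbfdfafebeac
   9 |  28 | beac
  10 |  21 | bfdfafebeac
  11 |  16 | bffecbfdfafebeac
  12 |  31 | c
  13 |  20 | cbfdfafebeac
  14 |  13 | ccfbffecbfdfafebeac
  15 |  14 | cfbffecbfdfafebeac
  16 |  12 | dccfbffecbfdfafebeac
  17 |   4 | deaafbabdccfbffecbfdfafebeac
  18 |  23 | dfafebeac
  19 |   5 | eaafbabdccfbffecbfdfafebeac
  20 |  29 | eac
  21 |  27 | ebeac
  22 |  19 | ecbfdfafebeac
  23 |   0 | efaadeaafbabdccfbffecbfdfafebeac
  24 |   1 | faadeaafbabdccfbffecbfdfafebeac
  25 |  24 | fafebeac
  26 |   8 | fbabdccfbffecbfdfafebeac
  27 |  15 | fbffecbfdfafebeac
  28 |  22 | fdfafebeac
  29 |  26 | febeac
  30 |  18 | fecbfdfafebeac
  31 |  17 | ffecbfdfafebeac

[2, 6, 10, 30, 3, 7, 25, 9, 11, 28, 21, 16, 31, 20, 13, 14, 12, 4, 23, 5, 29, 27, 19, 0, 1, 24, 8, 15, 22, 26, 18, 17]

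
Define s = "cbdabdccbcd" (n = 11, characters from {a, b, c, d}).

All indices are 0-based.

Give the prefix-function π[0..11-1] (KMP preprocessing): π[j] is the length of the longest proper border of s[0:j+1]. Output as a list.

π[0] = 0
j=1 s[j]='b': π[1]=0 (border '')
j=2 s[j]='d': π[2]=0 (border '')
j=3 s[j]='a': π[3]=0 (border '')
j=4 s[j]='b': π[4]=0 (border '')
j=5 s[j]='d': π[5]=0 (border '')
j=6 s[j]='c': π[6]=1 (border 'c')
j=7 s[j]='c': k: 1→0; π[7]=1 (border 'c')
j=8 s[j]='b': π[8]=2 (border 'cb')
j=9 s[j]='c': k: 2→0; π[9]=1 (border 'c')
j=10 s[j]='d': k: 1→0; π[10]=0 (border '')

[0, 0, 0, 0, 0, 0, 1, 1, 2, 1, 0]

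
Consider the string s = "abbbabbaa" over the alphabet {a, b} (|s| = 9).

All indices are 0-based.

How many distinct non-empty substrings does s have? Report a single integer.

32

rank→(start, suffix):
  0 → (8, 'a')
  1 → (7, 'aa')
  2 → (4, 'abbaa')
  3 → (0, 'abbbabbaa')
  4 → (6, 'baa')
  5 → (3, 'babbaa')
  6 → (5, 'bbaa')
  7 → (2, 'bbabbaa')
  8 → (1, 'bbbabbaa')

SA = [8, 7, 4, 0, 6, 3, 5, 2, 1]
rank  pair      lcp
   1  s[8:],s[7:]  1  'a'
   2  s[7:],s[4:]  1  'a'
   3  s[4:],s[0:]  3  'abb'
   4  s[0:],s[6:]  0  ''
   5  s[6:],s[3:]  2  'ba'
   6  s[3:],s[5:]  1  'b'
   7  s[5:],s[2:]  3  'bba'
   8  s[2:],s[1:]  2  'bb'

n(n+1)/2 = 9·10/2 = 45
Σ LCP = 0 + 1 + 1 + 3 + 0 + 2 + 1 + 3 + 2 = 13
distinct = 45 − 13 = 32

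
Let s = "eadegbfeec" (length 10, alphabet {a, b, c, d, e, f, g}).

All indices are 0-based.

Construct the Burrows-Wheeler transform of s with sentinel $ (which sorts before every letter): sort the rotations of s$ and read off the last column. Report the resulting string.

rank  rotation     last
    0  $eadegbfeec  c
    1  adegbfeec$e  e
    2  bfeec$eadeg  g
    3  c$eadegbfee  e
    4  degbfeec$ea  a
    5  eadegbfeec$  $
    6  ec$eadegbfe  e
    7  eec$eadegbf  f
    8  egbfeec$ead  d
    9  feec$eadegb  b
   10  gbfeec$eade  e

cegea$efdbe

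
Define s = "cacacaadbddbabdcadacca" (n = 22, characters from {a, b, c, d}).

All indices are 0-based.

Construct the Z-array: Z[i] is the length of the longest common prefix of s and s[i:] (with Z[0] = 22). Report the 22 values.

Z[0]=22
i=1: fresh scan; Z[1]=0
i=2: fresh scan; Z[2]=4 scan→box=[2,6)
i=3: min(r-i=3, Z[1]=0)=0; Z[3]=0
i=4: min(r-i=2, Z[2]=4)=2; Z[4]=2
i=5: min(r-i=1, Z[3]=0)=0; Z[5]=0
i=6: fresh scan; Z[6]=0
i=7: fresh scan; Z[7]=0
i=8: fresh scan; Z[8]=0
i=9: fresh scan; Z[9]=0
i=10: fresh scan; Z[10]=0
i=11: fresh scan; Z[11]=0
i=12: fresh scan; Z[12]=0
i=13: fresh scan; Z[13]=0
i=14: fresh scan; Z[14]=0
i=15: fresh scan; Z[15]=2 scan→box=[15,17)
i=16: min(r-i=1, Z[1]=0)=0; Z[16]=0
i=17: fresh scan; Z[17]=0
i=18: fresh scan; Z[18]=0
i=19: fresh scan; Z[19]=1 scan→box=[19,20)
i=20: fresh scan; Z[20]=2 scan→box=[20,22)
i=21: min(r-i=1, Z[1]=0)=0; Z[21]=0

[22, 0, 4, 0, 2, 0, 0, 0, 0, 0, 0, 0, 0, 0, 0, 2, 0, 0, 0, 1, 2, 0]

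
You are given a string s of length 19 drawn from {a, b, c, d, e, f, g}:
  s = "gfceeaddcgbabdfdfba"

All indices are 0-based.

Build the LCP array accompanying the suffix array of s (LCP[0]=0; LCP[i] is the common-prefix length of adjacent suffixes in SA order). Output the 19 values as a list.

rank→(start, suffix):
  0 → (18, 'a')
  1 → (11, 'abdfdfba')
  2 → (5, 'addcgbabdfdfba')
  3 → (17, 'ba')
  4 → (10, 'babdfdfba')
  5 → (12, 'bdfdfba')
  6 → (2, 'ceeaddcgbabdfdfba')
  7 → (8, 'cgbabdfdfba')
  8 → (7, 'dcgbabdfdfba')
  9 → (6, 'ddcgbabdfdfba')
  10 → (15, 'dfba')
  11 → (13, 'dfdfba')
  12 → (4, 'eaddcgbabdfdfba')
  13 → (3, 'eeaddcgbabdfdfba')
  14 → (16, 'fba')
  15 → (1, 'fceeaddcgbabdfdfba')
  16 → (14, 'fdfba')
  17 → (9, 'gbabdfdfba')
  18 → (0, 'gfceeaddcgbabdfdfba')

SA = [18, 11, 5, 17, 10, 12, 2, 8, 7, 6, 15, 13, 4, 3, 16, 1, 14, 9, 0]
rank  pair      lcp
   1  s[18:],s[11:]  1  'a'
   2  s[11:],s[5:]  1  'a'
   3  s[5:],s[17:]  0  ''
   4  s[17:],s[10:]  2  'ba'
   5  s[10:],s[12:]  1  'b'
   6  s[12:],s[2:]  0  ''
   7  s[2:],s[8:]  1  'c'
   8  s[8:],s[7:]  0  ''
   9  s[7:],s[6:]  1  'd'
  10  s[6:],s[15:]  1  'd'
  11  s[15:],s[13:]  2  'df'
  12  s[13:],s[4:]  0  ''
  13  s[4:],s[3:]  1  'e'
  14  s[3:],s[16:]  0  ''
  15  s[16:],s[1:]  1  'f'
  16  s[1:],s[14:]  1  'f'
  17  s[14:],s[9:]  0  ''
  18  s[9:],s[0:]  1  'g'

[0, 1, 1, 0, 2, 1, 0, 1, 0, 1, 1, 2, 0, 1, 0, 1, 1, 0, 1]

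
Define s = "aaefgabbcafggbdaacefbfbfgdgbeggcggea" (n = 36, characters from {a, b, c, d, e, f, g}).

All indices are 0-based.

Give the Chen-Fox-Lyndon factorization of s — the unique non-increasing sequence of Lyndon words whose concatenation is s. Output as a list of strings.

emit factor 1: 'aaefgabbcafggbd' (i=0, period=15)
emit factor 2: 'aacefbfbfgdgbeggcgge' (i=15, period=20)
emit factor 3: 'a' (i=35, period=1)

["aaefgabbcafggbd", "aacefbfbfgdgbeggcgge", "a"]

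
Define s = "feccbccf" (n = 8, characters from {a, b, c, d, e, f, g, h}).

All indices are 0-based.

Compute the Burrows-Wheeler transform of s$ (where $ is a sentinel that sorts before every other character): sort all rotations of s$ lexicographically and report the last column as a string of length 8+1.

fccebcfc$

rank  rotation   last
    0  $feccbccf  f
    1  bccf$fecc  c
    2  cbccf$fec  c
    3  ccbccf$fe  e
    4  ccf$feccb  b
    5  cf$feccbc  c
    6  eccbccf$f  f
    7  f$feccbcc  c
    8  feccbccf$  $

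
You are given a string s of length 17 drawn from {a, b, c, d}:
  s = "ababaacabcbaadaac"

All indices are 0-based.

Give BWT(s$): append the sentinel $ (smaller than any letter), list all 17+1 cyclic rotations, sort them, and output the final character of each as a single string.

rank  rotation            last
    0  $ababaacabcbaadaac  c
    1  aac$ababaacabcbaad  d
    2  aacabcbaadaac$abab  b
    3  aadaac$ababaacabcb  b
    4  abaacabcbaadaac$ab  b
    5  ababaacabcbaadaac$  $
    6  abcbaadaac$ababaac  c
    7  ac$ababaacabcbaada  a
    8  acabcbaadaac$ababa  a
    9  adaac$ababaacabcba  a
   10  baacabcbaadaac$aba  a
   11  baadaac$ababaacabc  c
   12  babaacabcbaadaac$a  a
   13  bcbaadaac$ababaaca  a
   14  c$ababaacabcbaadaa  a
   15  cabcbaadaac$ababaa  a
   16  cbaadaac$ababaacab  b
   17  daac$ababaacabcbaa  a

cdbbb$caaaacaaaaba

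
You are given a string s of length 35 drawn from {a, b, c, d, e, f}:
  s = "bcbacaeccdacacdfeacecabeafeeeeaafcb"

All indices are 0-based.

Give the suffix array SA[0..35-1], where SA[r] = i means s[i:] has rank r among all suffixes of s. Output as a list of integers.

sorted suffixes:
  #0 SA[0]=30  'aafcb'
  #1 SA[1]=21  'abeafeeeeaafcb'
  #2 SA[2]=10  'acacdfeacecabeafeeeeaafcb'
  #3 SA[3]=3  'acaeccdacacdfeacecabeafeeeeaafcb'
  #4 SA[4]=12  'acdfeacecabeafeeeeaafcb'
  #5 SA[5]=17  'acecabeafeeeeaafcb'
  #6 SA[6]=5  'aeccdacacdfeacecabeafeeeeaafcb'
  #7 SA[7]=31  'afcb'
  #8 SA[8]=24  'afeeeeaafcb'
  #9 SA[9]=34  'b'
  #10 SA[10]=2  'bacaeccdacacdfeacecabeafeeeeaafcb'
  #11 SA[11]=0  'bcbacaeccdacacdfeacecabeafeeeeaafcb'
  #12 SA[12]=22  'beafeeeeaafcb'
  #13 SA[13]=20  'cabeafeeeeaafcb'
  #14 SA[14]=11  'cacdfeacecabeafeeeeaafcb'
  #15 SA[15]=4  'caeccdacacdfeacecabeafeeeeaafcb'
  #16 SA[16]=33  'cb'
  #17 SA[17]=1  'cbacaeccdacacdfeacecabeafeeeeaafcb'
  #18 SA[18]=7  'ccdacacdfeacecabeafeeeeaafcb'
  #19 SA[19]=8  'cdacacdfeacecabeafeeeeaafcb'
  #20 SA[20]=13  'cdfeacecabeafeeeeaafcb'
  #21 SA[21]=18  'cecabeafeeeeaafcb'
  #22 SA[22]=9  'dacacdfeacecabeafeeeeaafcb'
  #23 SA[23]=14  'dfeacecabeafeeeeaafcb'
  #24 SA[24]=29  'eaafcb'
  #25 SA[25]=16  'eacecabeafeeeeaafcb'
  #26 SA[26]=23  'eafeeeeaafcb'
  #27 SA[27]=19  'ecabeafeeeeaafcb'
  #28 SA[28]=6  'eccdacacdfeacecabeafeeeeaafcb'
  #29 SA[29]=28  'eeaafcb'
  #30 SA[30]=27  'eeeaafcb'
  #31 SA[31]=26  'eeeeaafcb'
  #32 SA[32]=32  'fcb'
  #33 SA[33]=15  'feacecabeafeeeeaafcb'
  #34 SA[34]=25  'feeeeaafcb'

[30, 21, 10, 3, 12, 17, 5, 31, 24, 34, 2, 0, 22, 20, 11, 4, 33, 1, 7, 8, 13, 18, 9, 14, 29, 16, 23, 19, 6, 28, 27, 26, 32, 15, 25]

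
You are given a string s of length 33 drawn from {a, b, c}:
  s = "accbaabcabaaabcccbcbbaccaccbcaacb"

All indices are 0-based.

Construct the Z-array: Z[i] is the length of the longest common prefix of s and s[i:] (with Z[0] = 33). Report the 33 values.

Z[0]=33
i=1: i≥r, start 0; Z[1]=0
i=2: i≥r, start 0; Z[2]=0
i=3: i≥r, start 0; Z[3]=0
i=4: i≥r, start 0; Z[4]=1 scan→box=[4,5)
i=5: i≥r, start 0; Z[5]=1 scan→box=[5,6)
i=6: i≥r, start 0; Z[6]=0
i=7: i≥r, start 0; Z[7]=0
i=8: i≥r, start 0; Z[8]=1 scan→box=[8,9)
i=9: i≥r, start 0; Z[9]=0
i=10: i≥r, start 0; Z[10]=1 scan→box=[10,11)
i=11: i≥r, start 0; Z[11]=1 scan→box=[11,12)
i=12: i≥r, start 0; Z[12]=1 scan→box=[12,13)
i=13: i≥r, start 0; Z[13]=0
i=14: i≥r, start 0; Z[14]=0
i=15: i≥r, start 0; Z[15]=0
i=16: i≥r, start 0; Z[16]=0
i=17: i≥r, start 0; Z[17]=0
i=18: i≥r, start 0; Z[18]=0
i=19: i≥r, start 0; Z[19]=0
i=20: i≥r, start 0; Z[20]=0
i=21: i≥r, start 0; Z[21]=3 scan→box=[21,24)
i=22: min(r-i=2, Z[1]=0)=0; Z[22]=0
i=23: min(r-i=1, Z[2]=0)=0; Z[23]=0
i=24: i≥r, start 0; Z[24]=4 scan→box=[24,28)
i=25: min(r-i=3, Z[1]=0)=0; Z[25]=0
i=26: min(r-i=2, Z[2]=0)=0; Z[26]=0
i=27: min(r-i=1, Z[3]=0)=0; Z[27]=0
i=28: i≥r, start 0; Z[28]=0
i=29: i≥r, start 0; Z[29]=1 scan→box=[29,30)
i=30: i≥r, start 0; Z[30]=2 scan→box=[30,32)
i=31: min(r-i=1, Z[1]=0)=0; Z[31]=0
i=32: i≥r, start 0; Z[32]=0

[33, 0, 0, 0, 1, 1, 0, 0, 1, 0, 1, 1, 1, 0, 0, 0, 0, 0, 0, 0, 0, 3, 0, 0, 4, 0, 0, 0, 0, 1, 2, 0, 0]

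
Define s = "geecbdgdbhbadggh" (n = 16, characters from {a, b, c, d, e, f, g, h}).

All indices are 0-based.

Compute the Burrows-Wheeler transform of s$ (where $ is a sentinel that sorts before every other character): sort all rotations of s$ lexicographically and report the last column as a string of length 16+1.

hbhcdegbaegd$dggb

rank  rotation           last
    0  $geecbdgdbhbadggh  h
    1  adggh$geecbdgdbhb  b
    2  badggh$geecbdgdbh  h
    3  bdgdbhbadggh$geec  c
    4  bhbadggh$geecbdgd  d
    5  cbdgdbhbadggh$gee  e
    6  dbhbadggh$geecbdg  g
    7  dgdbhbadggh$geecb  b
    8  dggh$geecbdgdbhba  a
    9  ecbdgdbhbadggh$ge  e
   10  eecbdgdbhbadggh$g  g
   11  gdbhbadggh$geecbd  d
   12  geecbdgdbhbadggh$  $
   13  ggh$geecbdgdbhbad  d
   14  gh$geecbdgdbhbadg  g
   15  h$geecbdgdbhbadgg  g
   16  hbadggh$geecbdgdb  b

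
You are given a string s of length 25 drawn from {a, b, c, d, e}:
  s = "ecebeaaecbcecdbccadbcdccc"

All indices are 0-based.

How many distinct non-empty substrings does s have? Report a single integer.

sorted suffixes:
  #0 SA[0]=5  'aaecbcecdbccadbcdccc'
  #1 SA[1]=17  'adbcdccc'
  #2 SA[2]=6  'aecbcecdbccadbcdccc'
  #3 SA[3]=14  'bccadbcdccc'
  #4 SA[4]=19  'bcdccc'
  #5 SA[5]=9  'bcecdbccadbcdccc'
  #6 SA[6]=3  'beaaecbcecdbccadbcdccc'
  #7 SA[7]=24  'c'
  #8 SA[8]=16  'cadbcdccc'
  #9 SA[9]=8  'cbcecdbccadbcdccc'
  #10 SA[10]=23  'cc'
  #11 SA[11]=15  'ccadbcdccc'
  #12 SA[12]=22  'ccc'
  #13 SA[13]=12  'cdbccadbcdccc'
  #14 SA[14]=20  'cdccc'
  #15 SA[15]=1  'cebeaaecbcecdbccadbcdccc'
  #16 SA[16]=10  'cecdbccadbcdccc'
  #17 SA[17]=13  'dbccadbcdccc'
  #18 SA[18]=18  'dbcdccc'
  #19 SA[19]=21  'dccc'
  #20 SA[20]=4  'eaaecbcecdbccadbcdccc'
  #21 SA[21]=2  'ebeaaecbcecdbccadbcdccc'
  #22 SA[22]=7  'ecbcecdbccadbcdccc'
  #23 SA[23]=11  'ecdbccadbcdccc'
  #24 SA[24]=0  'ecebeaaecbcecdbccadbcdccc'

SA = [5, 17, 6, 14, 19, 9, 3, 24, 16, 8, 23, 15, 22, 12, 20, 1, 10, 13, 18, 21, 4, 2, 7, 11, 0]
rank  pair      lcp
   1  s[5:],s[17:]  1  'a'
   2  s[17:],s[6:]  1  'a'
   3  s[6:],s[14:]  0  ''
   4  s[14:],s[19:]  2  'bc'
   5  s[19:],s[9:]  2  'bc'
   6  s[9:],s[3:]  1  'b'
   7  s[3:],s[24:]  0  ''
   8  s[24:],s[16:]  1  'c'
   9  s[16:],s[8:]  1  'c'
  10  s[8:],s[23:]  1  'c'
  11  s[23:],s[15:]  2  'cc'
  12  s[15:],s[22:]  2  'cc'
  13  s[22:],s[12:]  1  'c'
  14  s[12:],s[20:]  2  'cd'
  15  s[20:],s[1:]  1  'c'
  16  s[1:],s[10:]  2  'ce'
  17  s[10:],s[13:]  0  ''
  18  s[13:],s[18:]  3  'dbc'
  19  s[18:],s[21:]  1  'd'
  20  s[21:],s[4:]  0  ''
  21  s[4:],s[2:]  1  'e'
  22  s[2:],s[7:]  1  'e'
  23  s[7:],s[11:]  2  'ec'
  24  s[11:],s[0:]  2  'ec'

n(n+1)/2 = 25·26/2 = 325
Σ LCP = 0 + 1 + 1 + 0 + 2 + 2 + 1 + 0 + 1 + 1 + 1 + 2 + 2 + 1 + 2 + 1 + 2 + 0 + 3 + 1 + 0 + 1 + 1 + 2 + 2 = 30
distinct = 325 − 30 = 295

295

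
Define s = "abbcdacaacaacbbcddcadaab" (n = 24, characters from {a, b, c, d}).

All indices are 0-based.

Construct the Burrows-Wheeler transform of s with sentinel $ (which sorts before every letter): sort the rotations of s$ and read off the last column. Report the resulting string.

rank  rotation                   last
    0  $abbcdacaacaacbbcddcadaab  b
    1  aab$abbcdacaacaacbbcddcad  d
    2  aacaacbbcddcadaab$abbcdac  c
    3  aacbbcddcadaab$abbcdacaac  c
    4  ab$abbcdacaacaacbbcddcada  a
    5  abbcdacaacaacbbcddcadaab$  $
    6  acaacaacbbcddcadaab$abbcd  d
    7  acaacbbcddcadaab$abbcdaca  a
    8  acbbcddcadaab$abbcdacaaca  a
    9  adaab$abbcdacaacaacbbcddc  c
   10  b$abbcdacaacaacbbcddcadaa  a
   11  bbcdacaacaacbbcddcadaab$a  a
   12  bbcddcadaab$abbcdacaacaac  c
   13  bcdacaacaacbbcddcadaab$ab  b
   14  bcddcadaab$abbcdacaacaacb  b
   15  caacaacbbcddcadaab$abbcda  a
   16  caacbbcddcadaab$abbcdacaa  a
   17  cadaab$abbcdacaacaacbbcdd  d
   18  cbbcddcadaab$abbcdacaacaa  a
   19  cdacaacaacbbcddcadaab$abb  b
   20  cddcadaab$abbcdacaacaacbb  b
   21  daab$abbcdacaacaacbbcddca  a
   22  dacaacaacbbcddcadaab$abbc  c
   23  dcadaab$abbcdacaacaacbbcd  d
   24  ddcadaab$abbcdacaacaacbbc  c

bdcca$daacaacbbaadabbacdc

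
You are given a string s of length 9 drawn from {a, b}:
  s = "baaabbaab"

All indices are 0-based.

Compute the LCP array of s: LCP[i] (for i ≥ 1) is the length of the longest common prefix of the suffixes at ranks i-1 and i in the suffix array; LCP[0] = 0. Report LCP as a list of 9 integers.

rank→(start, suffix):
  0 → (1, 'aaabbaab')
  1 → (6, 'aab')
  2 → (2, 'aabbaab')
  3 → (7, 'ab')
  4 → (3, 'abbaab')
  5 → (8, 'b')
  6 → (0, 'baaabbaab')
  7 → (5, 'baab')
  8 → (4, 'bbaab')

SA = [1, 6, 2, 7, 3, 8, 0, 5, 4]
rank  pair      lcp
   1  s[1:],s[6:]  2  'aa'
   2  s[6:],s[2:]  3  'aab'
   3  s[2:],s[7:]  1  'a'
   4  s[7:],s[3:]  2  'ab'
   5  s[3:],s[8:]  0  ''
   6  s[8:],s[0:]  1  'b'
   7  s[0:],s[5:]  3  'baa'
   8  s[5:],s[4:]  1  'b'

[0, 2, 3, 1, 2, 0, 1, 3, 1]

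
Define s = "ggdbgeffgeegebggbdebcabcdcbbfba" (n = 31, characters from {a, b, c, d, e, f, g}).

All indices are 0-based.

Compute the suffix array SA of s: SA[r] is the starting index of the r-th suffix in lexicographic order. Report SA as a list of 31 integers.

rank→(start, suffix):
  0 → (30, 'a')
  1 → (21, 'abcdcbbfba')
  2 → (29, 'ba')
  3 → (26, 'bbfba')
  4 → (19, 'bcabcdcbbfba')
  5 → (22, 'bcdcbbfba')
  6 → (16, 'bdebcabcdcbbfba')
  7 → (27, 'bfba')
  8 → (3, 'bgeffgeegebggbdebcabcdcbbfba')
  9 → (13, 'bggbdebcabcdcbbfba')
  10 → (20, 'cabcdcbbfba')
  11 → (25, 'cbbfba')
  12 → (23, 'cdcbbfba')
  13 → (2, 'dbgeffgeegebggbdebcabcdcbbfba')
  14 → (24, 'dcbbfba')
  15 → (17, 'debcabcdcbbfba')
  16 → (18, 'ebcabcdcbbfba')
  17 → (12, 'ebggbdebcabcdcbbfba')
  18 → (9, 'eegebggbdebcabcdcbbfba')
  19 → (5, 'effgeegebggbdebcabcdcbbfba')
  20 → (10, 'egebggbdebcabcdcbbfba')
  21 → (28, 'fba')
  22 → (6, 'ffgeegebggbdebcabcdcbbfba')
  23 → (7, 'fgeegebggbdebcabcdcbbfba')
  24 → (15, 'gbdebcabcdcbbfba')
  25 → (1, 'gdbgeffgeegebggbdebcabcdcbbfba')
  26 → (11, 'gebggbdebcabcdcbbfba')
  27 → (8, 'geegebggbdebcabcdcbbfba')
  28 → (4, 'geffgeegebggbdebcabcdcbbfba')
  29 → (14, 'ggbdebcabcdcbbfba')
  30 → (0, 'ggdbgeffgeegebggbdebcabcdcbbfba')

[30, 21, 29, 26, 19, 22, 16, 27, 3, 13, 20, 25, 23, 2, 24, 17, 18, 12, 9, 5, 10, 28, 6, 7, 15, 1, 11, 8, 4, 14, 0]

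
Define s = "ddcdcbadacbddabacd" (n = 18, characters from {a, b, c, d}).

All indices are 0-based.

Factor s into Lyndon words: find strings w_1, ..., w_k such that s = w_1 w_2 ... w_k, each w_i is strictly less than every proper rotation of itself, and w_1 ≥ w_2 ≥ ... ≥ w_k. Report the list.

["d", "d", "cd", "c", "b", "ad", "acbdd", "abacd"]

emit factor 1: 'd' (i=0, period=1)
emit factor 2: 'd' (i=1, period=1)
emit factor 3: 'cd' (i=2, period=2)
emit factor 4: 'c' (i=4, period=1)
emit factor 5: 'b' (i=5, period=1)
emit factor 6: 'ad' (i=6, period=2)
emit factor 7: 'acbdd' (i=8, period=5)
emit factor 8: 'abacd' (i=13, period=5)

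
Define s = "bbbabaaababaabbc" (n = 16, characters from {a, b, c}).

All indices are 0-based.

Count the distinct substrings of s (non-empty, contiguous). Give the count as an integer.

105

sorted suffixes:
  #0 SA[0]=5  'aaababaabbc'
  #1 SA[1]=6  'aababaabbc'
  #2 SA[2]=11  'aabbc'
  #3 SA[3]=3  'abaaababaabbc'
  #4 SA[4]=9  'abaabbc'
  #5 SA[5]=7  'ababaabbc'
  #6 SA[6]=12  'abbc'
  #7 SA[7]=4  'baaababaabbc'
  #8 SA[8]=10  'baabbc'
  #9 SA[9]=2  'babaaababaabbc'
  #10 SA[10]=8  'babaabbc'
  #11 SA[11]=1  'bbabaaababaabbc'
  #12 SA[12]=0  'bbbabaaababaabbc'
  #13 SA[13]=13  'bbc'
  #14 SA[14]=14  'bc'
  #15 SA[15]=15  'c'

SA = [5, 6, 11, 3, 9, 7, 12, 4, 10, 2, 8, 1, 0, 13, 14, 15]
[i] adj suffixes → lcp
  [1] 5/6 → 2 ('aa')
  [2] 6/11 → 3 ('aab')
  [3] 11/3 → 1 ('a')
  [4] 3/9 → 4 ('abaa')
  [5] 9/7 → 3 ('aba')
  [6] 7/12 → 2 ('ab')
  [7] 12/4 → 0 ('')
  [8] 4/10 → 3 ('baa')
  [9] 10/2 → 2 ('ba')
  [10] 2/8 → 5 ('babaa')
  [11] 8/1 → 1 ('b')
  [12] 1/0 → 2 ('bb')
  [13] 0/13 → 2 ('bb')
  [14] 13/14 → 1 ('b')
  [15] 14/15 → 0 ('')

n(n+1)/2 = 16·17/2 = 136
Σ LCP = 0 + 2 + 3 + 1 + 4 + 3 + 2 + 0 + 3 + 2 + 5 + 1 + 2 + 2 + 1 + 0 = 31
distinct = 136 − 31 = 105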